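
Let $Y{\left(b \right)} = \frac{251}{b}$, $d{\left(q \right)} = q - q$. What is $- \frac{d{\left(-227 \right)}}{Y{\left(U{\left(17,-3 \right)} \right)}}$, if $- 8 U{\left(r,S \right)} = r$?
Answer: $0$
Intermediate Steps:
$d{\left(q \right)} = 0$
$U{\left(r,S \right)} = - \frac{r}{8}$
$- \frac{d{\left(-227 \right)}}{Y{\left(U{\left(17,-3 \right)} \right)}} = - \frac{0}{251 \frac{1}{\left(- \frac{1}{8}\right) 17}} = - \frac{0}{251 \frac{1}{- \frac{17}{8}}} = - \frac{0}{251 \left(- \frac{8}{17}\right)} = - \frac{0}{- \frac{2008}{17}} = - \frac{0 \left(-17\right)}{2008} = \left(-1\right) 0 = 0$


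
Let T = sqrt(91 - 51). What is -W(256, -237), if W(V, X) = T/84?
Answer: -sqrt(10)/42 ≈ -0.075292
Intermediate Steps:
T = 2*sqrt(10) (T = sqrt(40) = 2*sqrt(10) ≈ 6.3246)
W(V, X) = sqrt(10)/42 (W(V, X) = (2*sqrt(10))/84 = (2*sqrt(10))*(1/84) = sqrt(10)/42)
-W(256, -237) = -sqrt(10)/42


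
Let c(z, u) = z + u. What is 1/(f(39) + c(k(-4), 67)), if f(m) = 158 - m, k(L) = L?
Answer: 1/182 ≈ 0.0054945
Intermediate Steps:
c(z, u) = u + z
1/(f(39) + c(k(-4), 67)) = 1/((158 - 1*39) + (67 - 4)) = 1/((158 - 39) + 63) = 1/(119 + 63) = 1/182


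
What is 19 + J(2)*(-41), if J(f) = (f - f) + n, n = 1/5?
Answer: 54/5 ≈ 10.800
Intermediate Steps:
n = ⅕ ≈ 0.20000
J(f) = ⅕ (J(f) = (f - f) + ⅕ = 0 + ⅕ = ⅕)
19 + J(2)*(-41) = 19 + (⅕)*(-41) = 19 - 41/5 = 54/5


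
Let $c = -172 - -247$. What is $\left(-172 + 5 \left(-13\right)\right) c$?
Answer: $-17775$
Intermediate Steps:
$c = 75$ ($c = -172 + 247 = 75$)
$\left(-172 + 5 \left(-13\right)\right) c = \left(-172 + 5 \left(-13\right)\right) 75 = \left(-172 - 65\right) 75 = \left(-237\right) 75 = -17775$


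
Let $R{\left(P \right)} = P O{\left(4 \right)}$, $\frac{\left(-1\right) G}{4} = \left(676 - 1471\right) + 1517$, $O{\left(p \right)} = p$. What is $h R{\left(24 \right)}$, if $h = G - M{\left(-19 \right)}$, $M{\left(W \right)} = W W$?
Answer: $-311904$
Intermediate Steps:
$M{\left(W \right)} = W^{2}$
$G = -2888$ ($G = - 4 \left(\left(676 - 1471\right) + 1517\right) = - 4 \left(-795 + 1517\right) = \left(-4\right) 722 = -2888$)
$R{\left(P \right)} = 4 P$ ($R{\left(P \right)} = P 4 = 4 P$)
$h = -3249$ ($h = -2888 - \left(-19\right)^{2} = -2888 - 361 = -3249$)
$h R{\left(24 \right)} = - 3249 \cdot 4 \cdot 24 = \left(-3249\right) 96 = -311904$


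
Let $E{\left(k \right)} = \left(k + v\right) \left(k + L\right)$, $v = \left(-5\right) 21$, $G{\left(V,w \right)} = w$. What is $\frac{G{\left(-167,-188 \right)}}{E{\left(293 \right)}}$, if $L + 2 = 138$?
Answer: $- \frac{1}{429} \approx -0.002331$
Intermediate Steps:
$L = 136$ ($L = -2 + 138 = 136$)
$v = -105$
$E{\left(k \right)} = \left(-105 + k\right) \left(136 + k\right)$ ($E{\left(k \right)} = \left(k - 105\right) \left(k + 136\right) = \left(-105 + k\right) \left(136 + k\right)$)
$\frac{G{\left(-167,-188 \right)}}{E{\left(293 \right)}} = - \frac{188}{-14280 + 293^{2} + 31 \cdot 293} = - \frac{188}{-14280 + 85849 + 9083} = - \frac{188}{80652} = \left(-188\right) \frac{1}{80652} = - \frac{1}{429}$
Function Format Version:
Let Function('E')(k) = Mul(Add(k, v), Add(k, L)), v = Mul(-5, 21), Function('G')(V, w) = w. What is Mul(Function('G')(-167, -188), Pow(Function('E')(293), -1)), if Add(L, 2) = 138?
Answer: Rational(-1, 429) ≈ -0.0023310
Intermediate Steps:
L = 136 (L = Add(-2, 138) = 136)
v = -105
Function('E')(k) = Mul(Add(-105, k), Add(136, k)) (Function('E')(k) = Mul(Add(k, -105), Add(k, 136)) = Mul(Add(-105, k), Add(136, k)))
Mul(Function('G')(-167, -188), Pow(Function('E')(293), -1)) = Mul(-188, Pow(Add(-14280, Pow(293, 2), Mul(31, 293)), -1)) = Mul(-188, Pow(Add(-14280, 85849, 9083), -1)) = Mul(-188, Pow(80652, -1)) = Mul(-188, Rational(1, 80652)) = Rational(-1, 429)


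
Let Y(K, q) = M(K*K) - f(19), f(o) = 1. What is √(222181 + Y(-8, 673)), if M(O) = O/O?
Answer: √222181 ≈ 471.36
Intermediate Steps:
M(O) = 1
Y(K, q) = 0 (Y(K, q) = 1 - 1*1 = 1 - 1 = 0)
√(222181 + Y(-8, 673)) = √(222181 + 0) = √222181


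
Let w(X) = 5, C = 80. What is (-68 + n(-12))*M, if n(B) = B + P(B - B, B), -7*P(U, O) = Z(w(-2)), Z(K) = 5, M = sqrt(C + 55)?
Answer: -1695*sqrt(15)/7 ≈ -937.82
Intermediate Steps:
M = 3*sqrt(15) (M = sqrt(80 + 55) = sqrt(135) = 3*sqrt(15) ≈ 11.619)
P(U, O) = -5/7 (P(U, O) = -1/7*5 = -5/7)
n(B) = -5/7 + B (n(B) = B - 5/7 = -5/7 + B)
(-68 + n(-12))*M = (-68 + (-5/7 - 12))*(3*sqrt(15)) = (-68 - 89/7)*(3*sqrt(15)) = -1695*sqrt(15)/7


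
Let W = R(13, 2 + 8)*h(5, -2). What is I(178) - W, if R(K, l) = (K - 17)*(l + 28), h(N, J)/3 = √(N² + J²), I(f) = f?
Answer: 178 + 456*√29 ≈ 2633.6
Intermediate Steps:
h(N, J) = 3*√(J² + N²) (h(N, J) = 3*√(N² + J²) = 3*√(J² + N²))
R(K, l) = (-17 + K)*(28 + l)
W = -456*√29 (W = (-476 - 17*(2 + 8) + 28*13 + 13*(2 + 8))*(3*√((-2)² + 5²)) = (-476 - 17*10 + 364 + 13*10)*(3*√(4 + 25)) = (-476 - 170 + 364 + 130)*(3*√29) = -456*√29 ≈ -2455.6)
I(178) - W = 178 - (-456)*√29 = 178 + 456*√29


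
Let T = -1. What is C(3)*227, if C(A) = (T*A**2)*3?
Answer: -6129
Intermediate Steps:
C(A) = -3*A**2 (C(A) = -A**2*3 = -3*A**2)
C(3)*227 = -3*3**2*227 = -3*9*227 = -27*227 = -6129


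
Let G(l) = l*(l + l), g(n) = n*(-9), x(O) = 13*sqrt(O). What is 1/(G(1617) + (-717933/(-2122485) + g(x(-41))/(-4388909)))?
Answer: 50420827151704943570315039880995/263669581303831449898395349471301274946 - 257033179167546333825*I*sqrt(41)/263669581303831449898395349471301274946 ≈ 1.9123e-7 - 6.242e-18*I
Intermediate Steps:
g(n) = -9*n
G(l) = 2*l**2 (G(l) = l*(2*l) = 2*l**2)
1/(G(1617) + (-717933/(-2122485) + g(x(-41))/(-4388909))) = 1/(2*1617**2 + (-717933/(-2122485) - 117*sqrt(-41)/(-4388909))) = 1/(2*2614689 + (-717933*(-1/2122485) - 117*I*sqrt(41)*(-1/4388909))) = 1/(5229378 + (239311/707495 - 117*I*sqrt(41)*(-1/4388909))) = 1/(5229378 + (239311/707495 + 117*I*sqrt(41)/4388909)) = 1/(3699759027421/707495 + 117*I*sqrt(41)/4388909)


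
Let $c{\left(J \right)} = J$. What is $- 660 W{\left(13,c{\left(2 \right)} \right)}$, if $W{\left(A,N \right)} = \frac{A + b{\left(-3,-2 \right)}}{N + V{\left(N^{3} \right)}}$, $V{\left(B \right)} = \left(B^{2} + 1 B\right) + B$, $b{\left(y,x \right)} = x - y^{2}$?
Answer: $- \frac{660}{41} \approx -16.098$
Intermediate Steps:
$V{\left(B \right)} = B^{2} + 2 B$ ($V{\left(B \right)} = \left(B^{2} + B\right) + B = \left(B + B^{2}\right) + B = B^{2} + 2 B$)
$W{\left(A,N \right)} = \frac{-11 + A}{N + N^{3} \left(2 + N^{3}\right)}$ ($W{\left(A,N \right)} = \frac{A - 11}{N + N^{3} \left(2 + N^{3}\right)} = \frac{-11 + A}{N + N^{3} \left(2 + N^{3}\right)}$)
$- 660 W{\left(13,c{\left(2 \right)} \right)} = - 660 \frac{-11 + 13}{2 + 2^{6} + 2 \cdot 2^{3}} = - 660 \frac{1}{2 + 64 + 2 \cdot 8} \cdot 2 = - 660 \frac{1}{2 + 64 + 16} \cdot 2 = - 660 \cdot \frac{1}{82} \cdot 2 = \left(-660\right) \frac{1}{41} = - \frac{660}{41}$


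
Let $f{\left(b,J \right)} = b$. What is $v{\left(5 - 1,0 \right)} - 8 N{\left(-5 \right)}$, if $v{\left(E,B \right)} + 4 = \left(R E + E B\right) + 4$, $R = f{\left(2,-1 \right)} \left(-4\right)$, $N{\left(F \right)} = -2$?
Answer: $-16$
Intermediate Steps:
$R = -8$ ($R = 2 \left(-4\right) = -8$)
$v{\left(E,B \right)} = - 8 E + B E$ ($v{\left(E,B \right)} = -4 + \left(\left(- 8 E + E B\right) + 4\right) = -4 + \left(\left(- 8 E + B E\right) + 4\right) = -4 + \left(4 - 8 E + B E\right) = - 8 E + B E$)
$v{\left(5 - 1,0 \right)} - 8 N{\left(-5 \right)} = \left(5 - 1\right) \left(-8 + 0\right) - -16 = 4 \left(-8\right) + 16 = -32 + 16 = -16$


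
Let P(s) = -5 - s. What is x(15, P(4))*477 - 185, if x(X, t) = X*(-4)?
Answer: -28805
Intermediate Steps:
x(X, t) = -4*X
x(15, P(4))*477 - 185 = -4*15*477 - 185 = -60*477 - 185 = -28620 - 185 = -28805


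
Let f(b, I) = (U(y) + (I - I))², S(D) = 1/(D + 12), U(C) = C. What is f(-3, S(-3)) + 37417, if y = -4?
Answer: 37433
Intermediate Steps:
S(D) = 1/(12 + D)
f(b, I) = 16 (f(b, I) = (-4 + (I - I))² = (-4 + 0)² = (-4)² = 16)
f(-3, S(-3)) + 37417 = 16 + 37417 = 37433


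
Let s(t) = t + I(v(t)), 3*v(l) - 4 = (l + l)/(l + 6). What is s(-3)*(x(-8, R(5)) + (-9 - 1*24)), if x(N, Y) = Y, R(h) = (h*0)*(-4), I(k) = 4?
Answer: -33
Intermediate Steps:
v(l) = 4/3 + 2*l/(3*(6 + l)) (v(l) = 4/3 + ((l + l)/(l + 6))/3 = 4/3 + ((2*l)/(6 + l))/3 = 4/3 + (2*l/(6 + l))/3 = 4/3 + 2*l/(3*(6 + l)))
R(h) = 0 (R(h) = 0*(-4) = 0)
s(t) = 4 + t (s(t) = t + 4 = 4 + t)
s(-3)*(x(-8, R(5)) + (-9 - 1*24)) = (4 - 3)*(0 + (-9 - 1*24)) = 1*(0 + (-9 - 24)) = 1*(0 - 33) = 1*(-33) = -33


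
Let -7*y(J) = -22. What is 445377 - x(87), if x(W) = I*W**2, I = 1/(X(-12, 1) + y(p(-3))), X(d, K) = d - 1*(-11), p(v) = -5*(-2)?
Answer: 2209224/5 ≈ 4.4185e+5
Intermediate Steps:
p(v) = 10
X(d, K) = 11 + d (X(d, K) = d + 11 = 11 + d)
y(J) = 22/7 (y(J) = -1/7*(-22) = 22/7)
I = 7/15 (I = 1/((11 - 12) + 22/7) = 1/(-1 + 22/7) = 1/(15/7) = 7/15 ≈ 0.46667)
x(W) = 7*W**2/15
445377 - x(87) = 445377 - 7*87**2/15 = 445377 - 7*7569/15 = 445377 - 1*17661/5 = 445377 - 17661/5 = 2209224/5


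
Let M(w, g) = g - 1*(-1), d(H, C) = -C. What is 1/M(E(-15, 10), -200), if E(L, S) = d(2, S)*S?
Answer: -1/199 ≈ -0.0050251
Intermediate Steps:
E(L, S) = -S² (E(L, S) = (-S)*S = -S²)
M(w, g) = 1 + g (M(w, g) = g + 1 = 1 + g)
1/M(E(-15, 10), -200) = 1/(1 - 200) = 1/(-199) = -1/199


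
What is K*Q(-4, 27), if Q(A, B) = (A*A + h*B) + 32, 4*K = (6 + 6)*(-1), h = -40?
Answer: 3096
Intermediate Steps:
K = -3 (K = ((6 + 6)*(-1))/4 = (12*(-1))/4 = (¼)*(-12) = -3)
Q(A, B) = 32 + A² - 40*B (Q(A, B) = (A*A - 40*B) + 32 = (A² - 40*B) + 32 = 32 + A² - 40*B)
K*Q(-4, 27) = -3*(32 + (-4)² - 40*27) = -3*(32 + 16 - 1080) = -3*(-1032) = 3096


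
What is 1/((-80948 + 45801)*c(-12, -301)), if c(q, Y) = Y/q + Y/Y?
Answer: -12/11001011 ≈ -1.0908e-6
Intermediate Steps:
c(q, Y) = 1 + Y/q (c(q, Y) = Y/q + 1 = 1 + Y/q)
1/((-80948 + 45801)*c(-12, -301)) = 1/((-80948 + 45801)*(((-301 - 12)/(-12)))) = 1/((-35147)*((-1/12*(-313)))) = -1/(35147*313/12) = -1/35147*12/313 = -12/11001011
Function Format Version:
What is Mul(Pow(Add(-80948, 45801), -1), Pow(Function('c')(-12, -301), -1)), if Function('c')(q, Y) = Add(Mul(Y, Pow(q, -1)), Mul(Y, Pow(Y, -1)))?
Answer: Rational(-12, 11001011) ≈ -1.0908e-6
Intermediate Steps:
Function('c')(q, Y) = Add(1, Mul(Y, Pow(q, -1))) (Function('c')(q, Y) = Add(Mul(Y, Pow(q, -1)), 1) = Add(1, Mul(Y, Pow(q, -1))))
Mul(Pow(Add(-80948, 45801), -1), Pow(Function('c')(-12, -301), -1)) = Mul(Pow(Add(-80948, 45801), -1), Pow(Mul(Pow(-12, -1), Add(-301, -12)), -1)) = Mul(Pow(-35147, -1), Pow(Mul(Rational(-1, 12), -313), -1)) = Mul(Rational(-1, 35147), Pow(Rational(313, 12), -1)) = Mul(Rational(-1, 35147), Rational(12, 313)) = Rational(-12, 11001011)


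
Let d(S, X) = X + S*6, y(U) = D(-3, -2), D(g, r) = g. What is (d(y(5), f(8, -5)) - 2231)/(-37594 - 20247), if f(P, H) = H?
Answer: 322/8263 ≈ 0.038969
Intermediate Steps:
y(U) = -3
d(S, X) = X + 6*S
(d(y(5), f(8, -5)) - 2231)/(-37594 - 20247) = ((-5 + 6*(-3)) - 2231)/(-37594 - 20247) = ((-5 - 18) - 2231)/(-57841) = (-23 - 2231)*(-1/57841) = -2254*(-1/57841) = 322/8263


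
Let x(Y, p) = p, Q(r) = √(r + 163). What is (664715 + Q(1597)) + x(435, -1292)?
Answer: 663423 + 4*√110 ≈ 6.6347e+5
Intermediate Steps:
Q(r) = √(163 + r)
(664715 + Q(1597)) + x(435, -1292) = (664715 + √(163 + 1597)) - 1292 = (664715 + √1760) - 1292 = (664715 + 4*√110) - 1292 = 663423 + 4*√110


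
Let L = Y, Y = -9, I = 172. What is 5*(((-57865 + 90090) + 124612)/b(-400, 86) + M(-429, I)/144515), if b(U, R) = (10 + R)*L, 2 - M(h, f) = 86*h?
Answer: -7544473637/8324064 ≈ -906.34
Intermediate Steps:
L = -9
M(h, f) = 2 - 86*h
b(U, R) = -90 - 9*R (b(U, R) = (10 + R)*(-9) = -90 - 9*R)
5*(((-57865 + 90090) + 124612)/b(-400, 86) + M(-429, I)/144515) = 5*(((-57865 + 90090) + 124612)/(-90 - 9*86) + (2 - 86*(-429))/144515) = 5*((32225 + 124612)/(-90 - 774) + (2 + 36894)*(1/144515)) = 5*(156837/(-864) + 36896*(1/144515)) = 5*(156837*(-1/864) + 36896/144515) = 5*(-52279/288 + 36896/144515) = 5*(-7544473637/41620320) = -7544473637/8324064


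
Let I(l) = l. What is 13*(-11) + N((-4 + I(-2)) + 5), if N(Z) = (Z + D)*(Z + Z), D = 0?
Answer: -141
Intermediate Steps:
N(Z) = 2*Z² (N(Z) = (Z + 0)*(Z + Z) = Z*(2*Z) = 2*Z²)
13*(-11) + N((-4 + I(-2)) + 5) = 13*(-11) + 2*((-4 - 2) + 5)² = -143 + 2*(-6 + 5)² = -143 + 2*(-1)² = -143 + 2*1 = -143 + 2 = -141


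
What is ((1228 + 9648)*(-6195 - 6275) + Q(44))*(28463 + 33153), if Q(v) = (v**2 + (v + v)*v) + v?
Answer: -8356230554688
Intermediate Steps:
Q(v) = v + 3*v**2 (Q(v) = (v**2 + (2*v)*v) + v = (v**2 + 2*v**2) + v = 3*v**2 + v = v + 3*v**2)
((1228 + 9648)*(-6195 - 6275) + Q(44))*(28463 + 33153) = ((1228 + 9648)*(-6195 - 6275) + 44*(1 + 3*44))*(28463 + 33153) = (10876*(-12470) + 44*(1 + 132))*61616 = (-135623720 + 44*133)*61616 = (-135623720 + 5852)*61616 = -135617868*61616 = -8356230554688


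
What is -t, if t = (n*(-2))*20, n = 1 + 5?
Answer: 240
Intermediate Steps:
n = 6
t = -240 (t = (6*(-2))*20 = -12*20 = -240)
-t = -1*(-240) = 240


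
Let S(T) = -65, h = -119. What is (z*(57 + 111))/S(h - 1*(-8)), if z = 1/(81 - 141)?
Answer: 14/325 ≈ 0.043077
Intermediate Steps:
z = -1/60 (z = 1/(-60) = -1/60 ≈ -0.016667)
(z*(57 + 111))/S(h - 1*(-8)) = -(57 + 111)/60/(-65) = -1/60*168*(-1/65) = -14/5*(-1/65) = 14/325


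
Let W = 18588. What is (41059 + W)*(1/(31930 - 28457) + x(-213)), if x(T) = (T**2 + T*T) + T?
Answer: 18752618715922/3473 ≈ 5.3995e+9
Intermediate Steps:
x(T) = T + 2*T**2 (x(T) = (T**2 + T**2) + T = 2*T**2 + T = T + 2*T**2)
(41059 + W)*(1/(31930 - 28457) + x(-213)) = (41059 + 18588)*(1/(31930 - 28457) - 213*(1 + 2*(-213))) = 59647*(1/3473 - 213*(1 - 426)) = 59647*(1/3473 - 213*(-425)) = 59647*(1/3473 + 90525) = 59647*(314393326/3473) = 18752618715922/3473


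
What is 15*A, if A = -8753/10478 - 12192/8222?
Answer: -1497862065/43075058 ≈ -34.773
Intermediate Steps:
A = -99857471/43075058 (A = -8753*1/10478 - 12192*1/8222 = -8753/10478 - 6096/4111 = -99857471/43075058 ≈ -2.3182)
15*A = 15*(-99857471/43075058) = -1497862065/43075058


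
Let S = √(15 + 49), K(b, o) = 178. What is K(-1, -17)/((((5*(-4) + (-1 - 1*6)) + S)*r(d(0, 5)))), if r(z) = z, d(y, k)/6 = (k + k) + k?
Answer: -89/855 ≈ -0.10409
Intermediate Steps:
d(y, k) = 18*k (d(y, k) = 6*((k + k) + k) = 6*(2*k + k) = 6*(3*k) = 18*k)
S = 8 (S = √64 = 8)
K(-1, -17)/((((5*(-4) + (-1 - 1*6)) + S)*r(d(0, 5)))) = 178/((((5*(-4) + (-1 - 1*6)) + 8)*(18*5))) = 178/((((-20 + (-1 - 6)) + 8)*90)) = 178/((((-20 - 7) + 8)*90)) = 178/(((-27 + 8)*90)) = 178/((-19*90)) = 178/(-1710) = 178*(-1/1710) = -89/855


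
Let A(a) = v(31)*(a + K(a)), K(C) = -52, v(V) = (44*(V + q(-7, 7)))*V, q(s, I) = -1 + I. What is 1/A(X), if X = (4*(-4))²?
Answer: 1/10295472 ≈ 9.7130e-8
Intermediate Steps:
v(V) = V*(264 + 44*V) (v(V) = (44*(V + (-1 + 7)))*V = (44*(V + 6))*V = (44*(6 + V))*V = (264 + 44*V)*V = V*(264 + 44*V))
X = 256 (X = (-16)² = 256)
A(a) = -2624336 + 50468*a (A(a) = (44*31*(6 + 31))*(a - 52) = (44*31*37)*(-52 + a) = 50468*(-52 + a) = -2624336 + 50468*a)
1/A(X) = 1/(-2624336 + 50468*256) = 1/(-2624336 + 12919808) = 1/10295472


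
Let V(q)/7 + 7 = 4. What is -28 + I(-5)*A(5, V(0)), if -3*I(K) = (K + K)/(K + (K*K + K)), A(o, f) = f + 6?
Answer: -94/3 ≈ -31.333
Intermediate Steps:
V(q) = -21 (V(q) = -49 + 7*4 = -49 + 28 = -21)
A(o, f) = 6 + f
I(K) = -2*K/(3*(K² + 2*K)) (I(K) = -(K + K)/(3*(K + (K*K + K))) = -2*K/(3*(K + (K² + K))) = -2*K/(3*(K + (K + K²))) = -2*K/(3*(K² + 2*K)))
-28 + I(-5)*A(5, V(0)) = -28 + (-2/(6 + 3*(-5)))*(6 - 21) = -28 - 2/(6 - 15)*(-15) = -28 - 2/(-9)*(-15) = -28 - 2*(-⅑)*(-15) = -28 + (2/9)*(-15) = -28 - 10/3 = -94/3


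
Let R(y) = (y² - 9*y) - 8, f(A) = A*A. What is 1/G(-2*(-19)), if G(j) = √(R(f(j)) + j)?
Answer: √2072170/2072170 ≈ 0.00069468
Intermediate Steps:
f(A) = A²
R(y) = -8 + y² - 9*y
G(j) = √(-8 + j + j⁴ - 9*j²) (G(j) = √((-8 + (j²)² - 9*j²) + j) = √((-8 + j⁴ - 9*j²) + j) = √(-8 + j + j⁴ - 9*j²))
1/G(-2*(-19)) = 1/(√(-8 - 2*(-19) + (-2*(-19))⁴ - 9*(-2*(-19))²)) = 1/(√(-8 + 38 + 38⁴ - 9*38²)) = 1/(√(-8 + 38 + 2085136 - 9*1444)) = 1/(√(-8 + 38 + 2085136 - 12996)) = 1/(√2072170) = √2072170/2072170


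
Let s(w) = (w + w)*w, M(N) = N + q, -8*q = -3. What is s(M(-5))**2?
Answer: 1874161/1024 ≈ 1830.2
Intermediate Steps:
q = 3/8 (q = -1/8*(-3) = 3/8 ≈ 0.37500)
M(N) = 3/8 + N (M(N) = N + 3/8 = 3/8 + N)
s(w) = 2*w**2 (s(w) = (2*w)*w = 2*w**2)
s(M(-5))**2 = (2*(3/8 - 5)**2)**2 = (2*(-37/8)**2)**2 = (2*(1369/64))**2 = (1369/32)**2 = 1874161/1024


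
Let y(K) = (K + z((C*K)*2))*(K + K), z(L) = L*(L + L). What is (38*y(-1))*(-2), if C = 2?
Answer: 4712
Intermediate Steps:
z(L) = 2*L**2 (z(L) = L*(2*L) = 2*L**2)
y(K) = 2*K*(K + 32*K**2) (y(K) = (K + 2*((2*K)*2)**2)*(K + K) = (K + 2*(4*K)**2)*(2*K) = (K + 2*(16*K**2))*(2*K) = (K + 32*K**2)*(2*K) = 2*K*(K + 32*K**2))
(38*y(-1))*(-2) = (38*((-1)**2*(2 + 64*(-1))))*(-2) = (38*(1*(2 - 64)))*(-2) = (38*(1*(-62)))*(-2) = (38*(-62))*(-2) = -2356*(-2) = 4712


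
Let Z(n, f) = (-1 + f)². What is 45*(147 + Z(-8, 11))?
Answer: 11115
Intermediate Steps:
45*(147 + Z(-8, 11)) = 45*(147 + (-1 + 11)²) = 45*(147 + 10²) = 45*(147 + 100) = 45*247 = 11115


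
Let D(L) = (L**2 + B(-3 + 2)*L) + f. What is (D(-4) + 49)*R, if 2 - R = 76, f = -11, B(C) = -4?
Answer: -5180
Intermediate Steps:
R = -74 (R = 2 - 1*76 = 2 - 76 = -74)
D(L) = -11 + L**2 - 4*L (D(L) = (L**2 - 4*L) - 11 = -11 + L**2 - 4*L)
(D(-4) + 49)*R = ((-11 + (-4)**2 - 4*(-4)) + 49)*(-74) = ((-11 + 16 + 16) + 49)*(-74) = (21 + 49)*(-74) = 70*(-74) = -5180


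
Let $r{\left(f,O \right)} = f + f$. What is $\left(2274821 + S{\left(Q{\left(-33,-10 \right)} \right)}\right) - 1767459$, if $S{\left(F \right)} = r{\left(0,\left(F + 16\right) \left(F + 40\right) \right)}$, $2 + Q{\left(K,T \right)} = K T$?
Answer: $507362$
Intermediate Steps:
$Q{\left(K,T \right)} = -2 + K T$
$r{\left(f,O \right)} = 2 f$
$S{\left(F \right)} = 0$ ($S{\left(F \right)} = 2 \cdot 0 = 0$)
$\left(2274821 + S{\left(Q{\left(-33,-10 \right)} \right)}\right) - 1767459 = \left(2274821 + 0\right) - 1767459 = 2274821 - 1767459 = 507362$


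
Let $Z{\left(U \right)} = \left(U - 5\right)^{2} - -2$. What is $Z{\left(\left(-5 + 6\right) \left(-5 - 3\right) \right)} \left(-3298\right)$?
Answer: $-563958$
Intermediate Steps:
$Z{\left(U \right)} = 2 + \left(-5 + U\right)^{2}$ ($Z{\left(U \right)} = \left(-5 + U\right)^{2} + 2 = 2 + \left(-5 + U\right)^{2}$)
$Z{\left(\left(-5 + 6\right) \left(-5 - 3\right) \right)} \left(-3298\right) = \left(2 + \left(-5 + \left(-5 + 6\right) \left(-5 - 3\right)\right)^{2}\right) \left(-3298\right) = \left(2 + \left(-5 + 1 \left(-8\right)\right)^{2}\right) \left(-3298\right) = \left(2 + \left(-5 - 8\right)^{2}\right) \left(-3298\right) = \left(2 + \left(-13\right)^{2}\right) \left(-3298\right) = \left(2 + 169\right) \left(-3298\right) = 171 \left(-3298\right) = -563958$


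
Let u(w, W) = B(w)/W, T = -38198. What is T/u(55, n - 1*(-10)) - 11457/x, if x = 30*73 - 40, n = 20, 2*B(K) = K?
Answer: -985634427/23650 ≈ -41676.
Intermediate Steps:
B(K) = K/2
u(w, W) = w/(2*W) (u(w, W) = (w/2)/W = w/(2*W))
x = 2150 (x = 2190 - 40 = 2150)
T/u(55, n - 1*(-10)) - 11457/x = -38198/((½)*55/(20 - 1*(-10))) - 11457/2150 = -38198/((½)*55/(20 + 10)) - 11457*1/2150 = -38198/((½)*55/30) - 11457/2150 = -38198/((½)*55*(1/30)) - 11457/2150 = -38198/11/12 - 11457/2150 = -38198*12/11 - 11457/2150 = -458376/11 - 11457/2150 = -985634427/23650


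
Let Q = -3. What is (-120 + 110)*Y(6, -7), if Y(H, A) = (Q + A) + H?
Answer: 40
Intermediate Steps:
Y(H, A) = -3 + A + H (Y(H, A) = (-3 + A) + H = -3 + A + H)
(-120 + 110)*Y(6, -7) = (-120 + 110)*(-3 - 7 + 6) = -10*(-4) = 40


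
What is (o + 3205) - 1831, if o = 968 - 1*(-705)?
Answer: 3047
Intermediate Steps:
o = 1673 (o = 968 + 705 = 1673)
(o + 3205) - 1831 = (1673 + 3205) - 1831 = 4878 - 1831 = 3047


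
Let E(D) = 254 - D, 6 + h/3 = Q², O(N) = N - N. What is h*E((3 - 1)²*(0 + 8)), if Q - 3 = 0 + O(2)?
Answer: 1998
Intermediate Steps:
O(N) = 0
Q = 3 (Q = 3 + (0 + 0) = 3 + 0 = 3)
h = 9 (h = -18 + 3*3² = -18 + 3*9 = -18 + 27 = 9)
h*E((3 - 1)²*(0 + 8)) = 9*(254 - (3 - 1)²*(0 + 8)) = 9*(254 - 2²*8) = 9*(254 - 4*8) = 9*(254 - 1*32) = 9*(254 - 32) = 9*222 = 1998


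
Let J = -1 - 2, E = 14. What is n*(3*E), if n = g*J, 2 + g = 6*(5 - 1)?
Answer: -2772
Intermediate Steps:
J = -3
g = 22 (g = -2 + 6*(5 - 1) = -2 + 6*4 = -2 + 24 = 22)
n = -66 (n = 22*(-3) = -66)
n*(3*E) = -198*14 = -66*42 = -2772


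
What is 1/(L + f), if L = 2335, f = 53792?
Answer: 1/56127 ≈ 1.7817e-5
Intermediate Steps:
1/(L + f) = 1/(2335 + 53792) = 1/56127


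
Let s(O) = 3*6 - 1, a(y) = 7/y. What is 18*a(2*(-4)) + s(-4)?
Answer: 5/4 ≈ 1.2500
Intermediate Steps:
s(O) = 17 (s(O) = 18 - 1 = 17)
18*a(2*(-4)) + s(-4) = 18*(7/((2*(-4)))) + 17 = 18*(7/(-8)) + 17 = 18*(7*(-1/8)) + 17 = 18*(-7/8) + 17 = -63/4 + 17 = 5/4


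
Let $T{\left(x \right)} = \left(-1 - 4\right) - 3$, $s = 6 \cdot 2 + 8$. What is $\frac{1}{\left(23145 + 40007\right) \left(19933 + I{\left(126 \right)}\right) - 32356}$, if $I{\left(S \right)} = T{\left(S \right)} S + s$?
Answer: $\frac{1}{1196382284} \approx 8.3585 \cdot 10^{-10}$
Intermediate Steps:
$s = 20$ ($s = 12 + 8 = 20$)
$T{\left(x \right)} = -8$ ($T{\left(x \right)} = -5 - 3 = -8$)
$I{\left(S \right)} = 20 - 8 S$ ($I{\left(S \right)} = - 8 S + 20 = 20 - 8 S$)
$\frac{1}{\left(23145 + 40007\right) \left(19933 + I{\left(126 \right)}\right) - 32356} = \frac{1}{\left(23145 + 40007\right) \left(19933 + \left(20 - 1008\right)\right) - 32356} = \frac{1}{63152 \left(19933 + \left(20 - 1008\right)\right) - 32356} = \frac{1}{63152 \left(19933 - 988\right) - 32356} = \frac{1}{63152 \cdot 18945 - 32356} = \frac{1}{1196414640 - 32356} = \frac{1}{1196382284}$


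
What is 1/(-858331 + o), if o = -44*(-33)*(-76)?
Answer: -1/968683 ≈ -1.0323e-6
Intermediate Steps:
o = -110352 (o = 1452*(-76) = -110352)
1/(-858331 + o) = 1/(-858331 - 110352) = 1/(-968683) = -1/968683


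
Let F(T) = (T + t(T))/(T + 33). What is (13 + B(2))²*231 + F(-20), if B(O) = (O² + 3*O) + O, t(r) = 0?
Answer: 1876855/13 ≈ 1.4437e+5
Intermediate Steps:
B(O) = O² + 4*O
F(T) = T/(33 + T) (F(T) = (T + 0)/(T + 33) = T/(33 + T))
(13 + B(2))²*231 + F(-20) = (13 + 2*(4 + 2))²*231 - 20/(33 - 20) = (13 + 2*6)²*231 - 20/13 = (13 + 12)²*231 - 20*1/13 = 25²*231 - 20/13 = 625*231 - 20/13 = 144375 - 20/13 = 1876855/13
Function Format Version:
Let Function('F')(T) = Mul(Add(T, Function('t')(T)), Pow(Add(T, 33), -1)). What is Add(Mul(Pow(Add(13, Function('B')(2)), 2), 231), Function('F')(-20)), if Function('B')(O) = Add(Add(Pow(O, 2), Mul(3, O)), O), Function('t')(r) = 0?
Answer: Rational(1876855, 13) ≈ 1.4437e+5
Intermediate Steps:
Function('B')(O) = Add(Pow(O, 2), Mul(4, O))
Function('F')(T) = Mul(T, Pow(Add(33, T), -1)) (Function('F')(T) = Mul(Add(T, 0), Pow(Add(T, 33), -1)) = Mul(T, Pow(Add(33, T), -1)))
Add(Mul(Pow(Add(13, Function('B')(2)), 2), 231), Function('F')(-20)) = Add(Mul(Pow(Add(13, Mul(2, Add(4, 2))), 2), 231), Mul(-20, Pow(Add(33, -20), -1))) = Add(Mul(Pow(Add(13, Mul(2, 6)), 2), 231), Mul(-20, Pow(13, -1))) = Add(Mul(Pow(Add(13, 12), 2), 231), Mul(-20, Rational(1, 13))) = Add(Mul(Pow(25, 2), 231), Rational(-20, 13)) = Add(Mul(625, 231), Rational(-20, 13)) = Add(144375, Rational(-20, 13)) = Rational(1876855, 13)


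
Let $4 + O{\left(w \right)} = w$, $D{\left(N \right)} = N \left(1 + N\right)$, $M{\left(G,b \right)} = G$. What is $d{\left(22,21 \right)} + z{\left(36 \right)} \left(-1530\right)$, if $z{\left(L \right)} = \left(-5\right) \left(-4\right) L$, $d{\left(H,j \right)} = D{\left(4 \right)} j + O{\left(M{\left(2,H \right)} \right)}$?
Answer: $-1101182$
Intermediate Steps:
$O{\left(w \right)} = -4 + w$
$d{\left(H,j \right)} = -2 + 20 j$ ($d{\left(H,j \right)} = 4 \left(1 + 4\right) j + \left(-4 + 2\right) = 4 \cdot 5 j - 2 = 20 j - 2 = -2 + 20 j$)
$z{\left(L \right)} = 20 L$
$d{\left(22,21 \right)} + z{\left(36 \right)} \left(-1530\right) = \left(-2 + 20 \cdot 21\right) + 20 \cdot 36 \left(-1530\right) = \left(-2 + 420\right) + 720 \left(-1530\right) = 418 - 1101600 = -1101182$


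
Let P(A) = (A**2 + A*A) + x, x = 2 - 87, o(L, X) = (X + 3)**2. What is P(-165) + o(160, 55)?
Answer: 57729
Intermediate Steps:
o(L, X) = (3 + X)**2
x = -85
P(A) = -85 + 2*A**2 (P(A) = (A**2 + A*A) - 85 = (A**2 + A**2) - 85 = 2*A**2 - 85 = -85 + 2*A**2)
P(-165) + o(160, 55) = (-85 + 2*(-165)**2) + (3 + 55)**2 = (-85 + 2*27225) + 58**2 = (-85 + 54450) + 3364 = 54365 + 3364 = 57729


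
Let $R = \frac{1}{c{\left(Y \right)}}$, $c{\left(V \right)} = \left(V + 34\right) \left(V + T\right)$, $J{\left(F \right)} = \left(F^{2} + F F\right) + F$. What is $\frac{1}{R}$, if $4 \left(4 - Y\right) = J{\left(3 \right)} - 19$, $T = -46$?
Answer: $- \frac{6375}{4} \approx -1593.8$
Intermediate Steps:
$J{\left(F \right)} = F + 2 F^{2}$ ($J{\left(F \right)} = \left(F^{2} + F^{2}\right) + F = 2 F^{2} + F = F + 2 F^{2}$)
$Y = \frac{7}{2}$ ($Y = 4 - \frac{3 \left(1 + 2 \cdot 3\right) - 19}{4} = 4 - \frac{3 \left(1 + 6\right) - 19}{4} = 4 - \frac{3 \cdot 7 - 19}{4} = 4 - \frac{21 - 19}{4} = 4 - \frac{1}{2} = \frac{7}{2} \approx 3.5$)
$c{\left(V \right)} = \left(-46 + V\right) \left(34 + V\right)$ ($c{\left(V \right)} = \left(V + 34\right) \left(V - 46\right) = \left(34 + V\right) \left(-46 + V\right) = \left(-46 + V\right) \left(34 + V\right)$)
$R = - \frac{4}{6375}$ ($R = \frac{1}{-1564 + \left(\frac{7}{2}\right)^{2} - 42} = \frac{1}{-1564 + \frac{49}{4} - 42} = \frac{1}{- \frac{6375}{4}} = - \frac{4}{6375} \approx -0.00062745$)
$\frac{1}{R} = \frac{1}{- \frac{4}{6375}} = - \frac{6375}{4}$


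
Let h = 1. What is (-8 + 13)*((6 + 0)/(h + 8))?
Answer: 10/3 ≈ 3.3333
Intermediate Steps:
(-8 + 13)*((6 + 0)/(h + 8)) = (-8 + 13)*((6 + 0)/(1 + 8)) = 5*(6/9) = 5*(6*(⅑)) = 5*(⅔) = 10/3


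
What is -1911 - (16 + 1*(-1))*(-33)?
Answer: -1416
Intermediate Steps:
-1911 - (16 + 1*(-1))*(-33) = -1911 - (16 - 1)*(-33) = -1911 - 15*(-33) = -1911 - 1*(-495) = -1911 + 495 = -1416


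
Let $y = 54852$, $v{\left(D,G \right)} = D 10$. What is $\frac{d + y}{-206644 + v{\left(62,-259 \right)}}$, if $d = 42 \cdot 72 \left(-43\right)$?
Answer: $\frac{2685}{7358} \approx 0.36491$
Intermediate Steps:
$v{\left(D,G \right)} = 10 D$
$d = -130032$ ($d = 3024 \left(-43\right) = -130032$)
$\frac{d + y}{-206644 + v{\left(62,-259 \right)}} = \frac{-130032 + 54852}{-206644 + 10 \cdot 62} = - \frac{75180}{-206644 + 620} = - \frac{75180}{-206024} = \left(-75180\right) \left(- \frac{1}{206024}\right) = \frac{2685}{7358}$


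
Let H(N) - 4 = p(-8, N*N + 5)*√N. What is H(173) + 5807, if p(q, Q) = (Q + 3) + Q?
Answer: 5811 + 59871*√173 ≈ 7.9329e+5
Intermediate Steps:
p(q, Q) = 3 + 2*Q (p(q, Q) = (3 + Q) + Q = 3 + 2*Q)
H(N) = 4 + √N*(13 + 2*N²) (H(N) = 4 + (3 + 2*(N*N + 5))*√N = 4 + (3 + 2*(N² + 5))*√N = 4 + (3 + 2*(5 + N²))*√N = 4 + (3 + (10 + 2*N²))*√N = 4 + (13 + 2*N²)*√N = 4 + √N*(13 + 2*N²))
H(173) + 5807 = (4 + √173*(13 + 2*173²)) + 5807 = (4 + √173*(13 + 2*29929)) + 5807 = (4 + √173*(13 + 59858)) + 5807 = (4 + √173*59871) + 5807 = (4 + 59871*√173) + 5807 = 5811 + 59871*√173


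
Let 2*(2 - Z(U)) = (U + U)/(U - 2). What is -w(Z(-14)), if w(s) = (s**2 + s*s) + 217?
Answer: -7025/32 ≈ -219.53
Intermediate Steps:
Z(U) = 2 - U/(-2 + U) (Z(U) = 2 - (U + U)/(2*(U - 2)) = 2 - 2*U/(2*(-2 + U)) = 2 - U/(-2 + U))
w(s) = 217 + 2*s**2 (w(s) = (s**2 + s**2) + 217 = 2*s**2 + 217 = 217 + 2*s**2)
-w(Z(-14)) = -(217 + 2*((-4 - 14)/(-2 - 14))**2) = -(217 + 2*(-18/(-16))**2) = -(217 + 2*(-1/16*(-18))**2) = -(217 + 2*(9/8)**2) = -(217 + 2*(81/64)) = -(217 + 81/32) = -1*7025/32 = -7025/32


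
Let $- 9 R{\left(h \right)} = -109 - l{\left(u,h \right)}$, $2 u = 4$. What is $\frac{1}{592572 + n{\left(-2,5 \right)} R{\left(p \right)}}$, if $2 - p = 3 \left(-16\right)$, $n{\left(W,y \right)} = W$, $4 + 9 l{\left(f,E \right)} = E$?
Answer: $\frac{81}{47996278} \approx 1.6876 \cdot 10^{-6}$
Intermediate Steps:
$u = 2$ ($u = \frac{1}{2} \cdot 4 = 2$)
$l{\left(f,E \right)} = - \frac{4}{9} + \frac{E}{9}$
$p = 50$ ($p = 2 - 3 \left(-16\right) = 2 - -48 = 2 + 48 = 50$)
$R{\left(h \right)} = \frac{977}{81} + \frac{h}{81}$ ($R{\left(h \right)} = - \frac{-109 - \left(- \frac{4}{9} + \frac{h}{9}\right)}{9} = - \frac{- \frac{977}{9} - \frac{h}{9}}{9} = \frac{977}{81} + \frac{h}{81}$)
$\frac{1}{592572 + n{\left(-2,5 \right)} R{\left(p \right)}} = \frac{1}{592572 - 2 \left(\frac{977}{81} + \frac{1}{81} \cdot 50\right)} = \frac{1}{592572 - 2 \left(\frac{977}{81} + \frac{50}{81}\right)} = \frac{1}{592572 - \frac{2054}{81}} = \frac{1}{\frac{47996278}{81}} = \frac{81}{47996278}$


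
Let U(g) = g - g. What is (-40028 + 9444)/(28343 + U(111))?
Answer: -30584/28343 ≈ -1.0791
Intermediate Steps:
U(g) = 0
(-40028 + 9444)/(28343 + U(111)) = (-40028 + 9444)/(28343 + 0) = -30584/28343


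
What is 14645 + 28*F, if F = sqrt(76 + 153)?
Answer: 14645 + 28*sqrt(229) ≈ 15069.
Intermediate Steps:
F = sqrt(229) ≈ 15.133
14645 + 28*F = 14645 + 28*sqrt(229)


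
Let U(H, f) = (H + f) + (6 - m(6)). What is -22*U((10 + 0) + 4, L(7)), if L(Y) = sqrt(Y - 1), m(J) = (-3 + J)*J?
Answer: -44 - 22*sqrt(6) ≈ -97.889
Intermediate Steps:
m(J) = J*(-3 + J)
L(Y) = sqrt(-1 + Y)
U(H, f) = -12 + H + f (U(H, f) = (H + f) + (6 - 6*(-3 + 6)) = (H + f) + (6 - 6*3) = (H + f) + (6 - 1*18) = (H + f) + (6 - 18) = (H + f) - 12 = -12 + H + f)
-22*U((10 + 0) + 4, L(7)) = -22*(-12 + ((10 + 0) + 4) + sqrt(-1 + 7)) = -22*(-12 + (10 + 4) + sqrt(6)) = -22*(-12 + 14 + sqrt(6)) = -22*(2 + sqrt(6)) = -44 - 22*sqrt(6)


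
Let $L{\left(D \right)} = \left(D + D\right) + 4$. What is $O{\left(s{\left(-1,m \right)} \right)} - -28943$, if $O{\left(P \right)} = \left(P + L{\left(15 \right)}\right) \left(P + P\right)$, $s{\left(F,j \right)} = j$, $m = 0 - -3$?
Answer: $29165$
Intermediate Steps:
$m = 3$ ($m = 0 + 3 = 3$)
$L{\left(D \right)} = 4 + 2 D$ ($L{\left(D \right)} = 2 D + 4 = 4 + 2 D$)
$O{\left(P \right)} = 2 P \left(34 + P\right)$ ($O{\left(P \right)} = \left(P + \left(4 + 2 \cdot 15\right)\right) \left(P + P\right) = \left(P + \left(4 + 30\right)\right) 2 P = \left(P + 34\right) 2 P = \left(34 + P\right) 2 P = 2 P \left(34 + P\right)$)
$O{\left(s{\left(-1,m \right)} \right)} - -28943 = 2 \cdot 3 \left(34 + 3\right) - -28943 = 2 \cdot 3 \cdot 37 + 28943 = 222 + 28943 = 29165$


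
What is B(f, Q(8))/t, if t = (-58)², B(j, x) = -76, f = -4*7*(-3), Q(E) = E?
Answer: -19/841 ≈ -0.022592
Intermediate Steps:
f = 84 (f = -28*(-3) = 84)
t = 3364
B(f, Q(8))/t = -76/3364 = -76*1/3364 = -19/841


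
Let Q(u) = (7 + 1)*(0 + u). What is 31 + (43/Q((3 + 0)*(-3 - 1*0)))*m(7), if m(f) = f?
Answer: 1931/72 ≈ 26.819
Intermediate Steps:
Q(u) = 8*u
31 + (43/Q((3 + 0)*(-3 - 1*0)))*m(7) = 31 + (43/((8*((3 + 0)*(-3 - 1*0)))))*7 = 31 + (43/((8*(3*(-3 + 0)))))*7 = 31 + (43/((8*(3*(-3)))))*7 = 31 + (43/((8*(-9))))*7 = 31 + (43/(-72))*7 = 31 + (43*(-1/72))*7 = 31 - 43/72*7 = 31 - 301/72 = 1931/72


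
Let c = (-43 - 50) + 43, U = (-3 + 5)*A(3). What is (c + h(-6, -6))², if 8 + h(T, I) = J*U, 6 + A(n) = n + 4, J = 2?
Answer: 2916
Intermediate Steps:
A(n) = -2 + n (A(n) = -6 + (n + 4) = -6 + (4 + n) = -2 + n)
U = 2 (U = (-3 + 5)*(-2 + 3) = 2*1 = 2)
c = -50 (c = -93 + 43 = -50)
h(T, I) = -4 (h(T, I) = -8 + 2*2 = -8 + 4 = -4)
(c + h(-6, -6))² = (-50 - 4)² = (-54)² = 2916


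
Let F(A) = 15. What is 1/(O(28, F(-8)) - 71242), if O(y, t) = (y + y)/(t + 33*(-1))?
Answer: -9/641206 ≈ -1.4036e-5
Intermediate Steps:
O(y, t) = 2*y/(-33 + t) (O(y, t) = (2*y)/(t - 33) = (2*y)/(-33 + t) = 2*y/(-33 + t))
1/(O(28, F(-8)) - 71242) = 1/(2*28/(-33 + 15) - 71242) = 1/(2*28/(-18) - 71242) = 1/(2*28*(-1/18) - 71242) = 1/(-28/9 - 71242) = 1/(-641206/9) = -9/641206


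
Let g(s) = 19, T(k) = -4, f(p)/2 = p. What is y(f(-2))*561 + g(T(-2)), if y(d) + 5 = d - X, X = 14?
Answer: -12884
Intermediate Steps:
f(p) = 2*p
y(d) = -19 + d (y(d) = -5 + (d - 1*14) = -5 + (d - 14) = -5 + (-14 + d) = -19 + d)
y(f(-2))*561 + g(T(-2)) = (-19 + 2*(-2))*561 + 19 = (-19 - 4)*561 + 19 = -23*561 + 19 = -12903 + 19 = -12884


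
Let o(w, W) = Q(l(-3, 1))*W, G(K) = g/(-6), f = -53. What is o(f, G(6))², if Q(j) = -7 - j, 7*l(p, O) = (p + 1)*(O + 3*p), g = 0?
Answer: 0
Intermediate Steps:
G(K) = 0 (G(K) = 0/(-6) = 0*(-⅙) = 0)
l(p, O) = (1 + p)*(O + 3*p)/7 (l(p, O) = ((p + 1)*(O + 3*p))/7 = ((1 + p)*(O + 3*p))/7 = (1 + p)*(O + 3*p)/7)
o(w, W) = -65*W/7 (o(w, W) = (-7 - ((⅐)*1 + (3/7)*(-3) + (3/7)*(-3)² + (⅐)*1*(-3)))*W = (-7 - (⅐ - 9/7 + (3/7)*9 - 3/7))*W = (-7 - (⅐ - 9/7 + 27/7 - 3/7))*W = (-7 - 1*16/7)*W = (-7 - 16/7)*W = -65*W/7)
o(f, G(6))² = (-65/7*0)² = 0² = 0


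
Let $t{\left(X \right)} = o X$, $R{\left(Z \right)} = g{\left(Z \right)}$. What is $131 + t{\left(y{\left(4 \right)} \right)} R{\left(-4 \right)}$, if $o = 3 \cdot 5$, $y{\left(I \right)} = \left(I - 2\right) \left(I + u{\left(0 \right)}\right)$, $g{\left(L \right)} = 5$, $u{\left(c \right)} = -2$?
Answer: $431$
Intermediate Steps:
$y{\left(I \right)} = \left(-2 + I\right)^{2}$ ($y{\left(I \right)} = \left(I - 2\right) \left(I - 2\right) = \left(-2 + I\right) \left(-2 + I\right) = \left(-2 + I\right)^{2}$)
$R{\left(Z \right)} = 5$
$o = 15$
$t{\left(X \right)} = 15 X$
$131 + t{\left(y{\left(4 \right)} \right)} R{\left(-4 \right)} = 131 + 15 \left(4 + 4^{2} - 16\right) 5 = 131 + 15 \left(4 + 16 - 16\right) 5 = 131 + 15 \cdot 4 \cdot 5 = 131 + 60 \cdot 5 = 131 + 300 = 431$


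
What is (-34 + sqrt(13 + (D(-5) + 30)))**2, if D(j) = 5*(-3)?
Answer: 1184 - 136*sqrt(7) ≈ 824.18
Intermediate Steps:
D(j) = -15
(-34 + sqrt(13 + (D(-5) + 30)))**2 = (-34 + sqrt(13 + (-15 + 30)))**2 = (-34 + sqrt(13 + 15))**2 = (-34 + sqrt(28))**2 = (-34 + 2*sqrt(7))**2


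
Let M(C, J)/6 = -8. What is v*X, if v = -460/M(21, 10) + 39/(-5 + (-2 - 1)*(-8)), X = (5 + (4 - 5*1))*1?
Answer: 2653/57 ≈ 46.544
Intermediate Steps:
M(C, J) = -48 (M(C, J) = 6*(-8) = -48)
X = 4 (X = (5 + (4 - 5))*1 = (5 - 1)*1 = 4*1 = 4)
v = 2653/228 (v = -460/(-48) + 39/(-5 + (-2 - 1)*(-8)) = -460*(-1/48) + 39/(-5 - 3*(-8)) = 115/12 + 39/(-5 + 24) = 115/12 + 39/19 = 2653/228 ≈ 11.636)
v*X = (2653/228)*4 = 2653/57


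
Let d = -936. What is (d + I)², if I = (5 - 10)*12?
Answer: 992016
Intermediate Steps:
I = -60 (I = -5*12 = -60)
(d + I)² = (-936 - 60)² = (-996)² = 992016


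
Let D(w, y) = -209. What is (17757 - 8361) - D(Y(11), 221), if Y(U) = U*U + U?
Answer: 9605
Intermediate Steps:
Y(U) = U + U**2 (Y(U) = U**2 + U = U + U**2)
(17757 - 8361) - D(Y(11), 221) = (17757 - 8361) - 1*(-209) = 9396 + 209 = 9605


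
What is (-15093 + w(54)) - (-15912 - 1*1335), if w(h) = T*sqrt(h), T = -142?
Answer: 2154 - 426*sqrt(6) ≈ 1110.5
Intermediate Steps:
w(h) = -142*sqrt(h)
(-15093 + w(54)) - (-15912 - 1*1335) = (-15093 - 426*sqrt(6)) - (-15912 - 1*1335) = (-15093 - 426*sqrt(6)) - (-15912 - 1335) = (-15093 - 426*sqrt(6)) - 1*(-17247) = (-15093 - 426*sqrt(6)) + 17247 = 2154 - 426*sqrt(6)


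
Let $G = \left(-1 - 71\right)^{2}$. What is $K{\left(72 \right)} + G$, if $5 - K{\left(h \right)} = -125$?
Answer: $5314$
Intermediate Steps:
$K{\left(h \right)} = 130$ ($K{\left(h \right)} = 5 - -125 = 5 + 125 = 130$)
$G = 5184$ ($G = \left(-1 - 71\right)^{2} = \left(-72\right)^{2} = 5184$)
$K{\left(72 \right)} + G = 130 + 5184 = 5314$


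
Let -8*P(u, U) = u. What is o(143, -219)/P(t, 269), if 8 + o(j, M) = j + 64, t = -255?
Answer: 1592/255 ≈ 6.2431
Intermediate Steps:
o(j, M) = 56 + j (o(j, M) = -8 + (j + 64) = -8 + (64 + j) = 56 + j)
P(u, U) = -u/8
o(143, -219)/P(t, 269) = (56 + 143)/((-⅛*(-255))) = 199/(255/8) = 199*(8/255) = 1592/255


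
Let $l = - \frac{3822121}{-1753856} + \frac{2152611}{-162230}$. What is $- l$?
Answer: $\frac{1577653514093}{142264029440} \approx 11.09$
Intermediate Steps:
$l = - \frac{1577653514093}{142264029440}$ ($l = \left(-3822121\right) \left(- \frac{1}{1753856}\right) + 2152611 \left(- \frac{1}{162230}\right) = \frac{3822121}{1753856} - \frac{2152611}{162230} = - \frac{1577653514093}{142264029440} \approx -11.09$)
$- l = \left(-1\right) \left(- \frac{1577653514093}{142264029440}\right) = \frac{1577653514093}{142264029440}$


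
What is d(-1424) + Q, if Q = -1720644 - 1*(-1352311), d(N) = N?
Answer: -369757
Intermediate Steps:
Q = -368333 (Q = -1720644 + 1352311 = -368333)
d(-1424) + Q = -1424 - 368333 = -369757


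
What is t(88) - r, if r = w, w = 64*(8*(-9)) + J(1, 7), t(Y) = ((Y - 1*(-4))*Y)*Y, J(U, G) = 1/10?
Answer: 7170559/10 ≈ 7.1706e+5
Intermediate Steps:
J(U, G) = ⅒
t(Y) = Y²*(4 + Y) (t(Y) = ((Y + 4)*Y)*Y = ((4 + Y)*Y)*Y = (Y*(4 + Y))*Y = Y²*(4 + Y))
w = -46079/10 (w = 64*(8*(-9)) + ⅒ = 64*(-72) + ⅒ = -4608 + ⅒ = -46079/10 ≈ -4607.9)
r = -46079/10 ≈ -4607.9
t(88) - r = 88²*(4 + 88) - 1*(-46079/10) = 7744*92 + 46079/10 = 712448 + 46079/10 = 7170559/10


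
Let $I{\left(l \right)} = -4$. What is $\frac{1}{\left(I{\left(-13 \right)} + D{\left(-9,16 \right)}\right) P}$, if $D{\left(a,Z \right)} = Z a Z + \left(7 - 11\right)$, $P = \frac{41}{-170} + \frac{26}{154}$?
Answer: $\frac{385}{64396} \approx 0.0059786$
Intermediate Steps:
$P = - \frac{947}{13090}$ ($P = 41 \left(- \frac{1}{170}\right) + 26 \cdot \frac{1}{154} = - \frac{41}{170} + \frac{13}{77} = - \frac{947}{13090} \approx -0.072345$)
$D{\left(a,Z \right)} = -4 + a Z^{2}$ ($D{\left(a,Z \right)} = a Z^{2} - 4 = -4 + a Z^{2}$)
$\frac{1}{\left(I{\left(-13 \right)} + D{\left(-9,16 \right)}\right) P} = \frac{1}{\left(-4 - \left(4 + 9 \cdot 16^{2}\right)\right) \left(- \frac{947}{13090}\right)} = \frac{1}{\left(-4 - 2308\right) \left(- \frac{947}{13090}\right)} = \frac{1}{\left(-2312\right) \left(- \frac{947}{13090}\right)} = \frac{1}{\frac{64396}{385}} = \frac{385}{64396}$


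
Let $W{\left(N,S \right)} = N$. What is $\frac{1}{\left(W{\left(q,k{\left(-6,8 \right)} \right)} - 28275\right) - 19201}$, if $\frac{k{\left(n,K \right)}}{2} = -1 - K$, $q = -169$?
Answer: $- \frac{1}{47645} \approx -2.0989 \cdot 10^{-5}$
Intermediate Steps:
$k{\left(n,K \right)} = -2 - 2 K$ ($k{\left(n,K \right)} = 2 \left(-1 - K\right) = -2 - 2 K$)
$\frac{1}{\left(W{\left(q,k{\left(-6,8 \right)} \right)} - 28275\right) - 19201} = \frac{1}{\left(-169 - 28275\right) - 19201} = \frac{1}{-28444 - 19201} = \frac{1}{-47645} = - \frac{1}{47645}$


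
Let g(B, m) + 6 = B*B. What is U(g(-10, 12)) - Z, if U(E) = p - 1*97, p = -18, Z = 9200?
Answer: -9315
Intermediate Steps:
g(B, m) = -6 + B² (g(B, m) = -6 + B*B = -6 + B²)
U(E) = -115 (U(E) = -18 - 1*97 = -18 - 97 = -115)
U(g(-10, 12)) - Z = -115 - 1*9200 = -115 - 9200 = -9315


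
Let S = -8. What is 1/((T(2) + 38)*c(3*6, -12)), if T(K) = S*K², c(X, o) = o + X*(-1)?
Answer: -1/180 ≈ -0.0055556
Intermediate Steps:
c(X, o) = o - X
T(K) = -8*K²
1/((T(2) + 38)*c(3*6, -12)) = 1/((-8*2² + 38)*(-12 - 3*6)) = 1/((-8*4 + 38)*(-12 - 1*18)) = 1/((-32 + 38)*(-12 - 18)) = 1/(6*(-30)) = 1/(-180) = -1/180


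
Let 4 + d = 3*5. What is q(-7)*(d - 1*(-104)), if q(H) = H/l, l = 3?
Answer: -805/3 ≈ -268.33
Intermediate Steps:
d = 11 (d = -4 + 3*5 = -4 + 15 = 11)
q(H) = H/3
q(-7)*(d - 1*(-104)) = ((⅓)*(-7))*(11 - 1*(-104)) = -7*(11 + 104)/3 = -7/3*115 = -805/3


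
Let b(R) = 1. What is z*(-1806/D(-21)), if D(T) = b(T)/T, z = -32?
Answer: -1213632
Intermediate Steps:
D(T) = 1/T
z*(-1806/D(-21)) = -(-57792)/(1/(-21)) = -(-57792)/(-1/21) = -(-57792)*(-21) = -32*37926 = -1213632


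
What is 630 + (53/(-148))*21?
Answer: 92127/148 ≈ 622.48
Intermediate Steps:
630 + (53/(-148))*21 = 630 + (53*(-1/148))*21 = 630 - 53/148*21 = 630 - 1113/148 = 92127/148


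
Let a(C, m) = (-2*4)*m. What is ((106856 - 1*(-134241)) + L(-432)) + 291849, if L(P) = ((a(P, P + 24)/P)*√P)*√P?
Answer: 536210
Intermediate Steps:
a(C, m) = -8*m
L(P) = -192 - 8*P (L(P) = (((-8*(P + 24))/P)*√P)*√P = (((-8*(24 + P))/P)*√P)*√P = (((-192 - 8*P)/P)*√P)*√P = ((-192 - 8*P)/√P)*√P = -192 - 8*P)
((106856 - 1*(-134241)) + L(-432)) + 291849 = ((106856 - 1*(-134241)) + (-192 - 8*(-432))) + 291849 = ((106856 + 134241) + (-192 + 3456)) + 291849 = (241097 + 3264) + 291849 = 244361 + 291849 = 536210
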